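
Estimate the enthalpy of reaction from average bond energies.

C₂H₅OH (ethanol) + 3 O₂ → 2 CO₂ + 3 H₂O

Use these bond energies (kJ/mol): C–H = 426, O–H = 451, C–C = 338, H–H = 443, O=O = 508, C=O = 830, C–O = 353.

Bonds broken (reactants):
  C–C: 1 × 338 = 338
  C–H: 5 × 426 = 2130
  C–O: 1 × 353 = 353
  O–H: 1 × 451 = 451
  O=O: 3 × 508 = 1524
  Σ(broken) = 4796 kJ
Bonds formed (products):
  C=O: 4 × 830 = 3320
  O–H: 6 × 451 = 2706
  Σ(formed) = 6026 kJ
ΔH = Σ(broken) − Σ(formed) = 4796 − 6026 = −1230 kJ

ΔH ≈ −1230 kJ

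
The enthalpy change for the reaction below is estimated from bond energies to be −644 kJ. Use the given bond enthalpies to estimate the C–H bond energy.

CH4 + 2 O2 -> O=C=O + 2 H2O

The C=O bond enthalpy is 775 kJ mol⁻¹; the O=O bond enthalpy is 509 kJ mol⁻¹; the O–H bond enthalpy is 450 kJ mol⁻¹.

D(C–H) ≈ 422 kJ/mol

Let D be the C–H bond energy.
Σ(broken) = 4×D + 2×509 = 1018 + 4D
Σ(formed) = 2×775 + 4×450 = 3350
ΔH = Σ(broken) − Σ(formed) = (1018 + 4D) − (3350) = −2332 + 4D
Setting this equal to −644 kJ gives 4D = 1688, so D = 422 kJ/mol.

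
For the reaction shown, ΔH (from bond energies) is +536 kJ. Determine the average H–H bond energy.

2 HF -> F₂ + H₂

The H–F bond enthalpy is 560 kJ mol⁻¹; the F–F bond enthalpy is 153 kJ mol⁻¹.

Let D be the H–H bond energy.
Σ(broken) = 2×560 = 1120
Σ(formed) = 1×153 + 1×D = 153 + D
ΔH = Σ(broken) − Σ(formed) = (1120) − (153 + D) = +967 − D
Setting this equal to +536 kJ gives D = 431 kJ/mol.

D(H–H) ≈ 431 kJ/mol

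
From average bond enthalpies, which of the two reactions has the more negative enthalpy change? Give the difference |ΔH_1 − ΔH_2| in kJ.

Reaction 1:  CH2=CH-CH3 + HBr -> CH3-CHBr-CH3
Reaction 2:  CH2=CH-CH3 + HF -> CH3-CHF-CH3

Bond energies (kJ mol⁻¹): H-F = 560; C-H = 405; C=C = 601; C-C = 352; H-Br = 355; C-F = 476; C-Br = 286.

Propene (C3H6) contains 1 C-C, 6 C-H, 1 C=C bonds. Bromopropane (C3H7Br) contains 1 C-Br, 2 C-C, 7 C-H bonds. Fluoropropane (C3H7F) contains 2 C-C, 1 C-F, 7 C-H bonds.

Reaction 1, by 15 kJ

Reaction 1:
  Bonds broken (reactants):
    C-C: 1 × 352 = 352
    C-H: 6 × 405 = 2430
    C=C: 1 × 601 = 601
    H-Br: 1 × 355 = 355
    Σ(broken) = 3738 kJ
  Bonds formed (products):
    C-Br: 1 × 286 = 286
    C-C: 2 × 352 = 704
    C-H: 7 × 405 = 2835
    Σ(formed) = 3825 kJ
  ΔH_1 = 3738 − 3825 = −87 kJ
Reaction 2:
  Bonds broken (reactants):
    C-C: 1 × 352 = 352
    C-H: 6 × 405 = 2430
    C=C: 1 × 601 = 601
    H-F: 1 × 560 = 560
    Σ(broken) = 3943 kJ
  Bonds formed (products):
    C-C: 2 × 352 = 704
    C-F: 1 × 476 = 476
    C-H: 7 × 405 = 2835
    Σ(formed) = 4015 kJ
  ΔH_2 = 3943 − 4015 = −72 kJ
ΔH_1 − ΔH_2 = −15 kJ, so reaction 1 has the more negative ΔH; |ΔH_1 − ΔH_2| = 15 kJ.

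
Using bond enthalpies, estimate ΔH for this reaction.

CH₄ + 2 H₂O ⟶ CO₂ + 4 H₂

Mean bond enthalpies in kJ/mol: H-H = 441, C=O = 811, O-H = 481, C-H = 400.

Bonds broken (reactants):
  C-H: 4 × 400 = 1600
  O-H: 4 × 481 = 1924
  Σ(broken) = 3524 kJ
Bonds formed (products):
  C=O: 2 × 811 = 1622
  H-H: 4 × 441 = 1764
  Σ(formed) = 3386 kJ
ΔH = Σ(broken) − Σ(formed) = 3524 − 3386 = +138 kJ

ΔH ≈ +138 kJ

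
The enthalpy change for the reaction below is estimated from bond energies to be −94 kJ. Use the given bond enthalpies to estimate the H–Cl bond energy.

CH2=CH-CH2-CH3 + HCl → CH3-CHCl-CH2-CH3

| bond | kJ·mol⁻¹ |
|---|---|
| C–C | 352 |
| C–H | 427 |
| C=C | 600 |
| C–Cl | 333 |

D(H–Cl) ≈ 418 kJ/mol

Let D be the H–Cl bond energy.
Σ(broken) = 2×352 + 8×427 + 1×600 + 1×D = 4720 + D
Σ(formed) = 3×352 + 1×333 + 9×427 = 5232
ΔH = Σ(broken) − Σ(formed) = (4720 + D) − (5232) = −512 + D
Setting this equal to −94 kJ gives D = 418 kJ/mol.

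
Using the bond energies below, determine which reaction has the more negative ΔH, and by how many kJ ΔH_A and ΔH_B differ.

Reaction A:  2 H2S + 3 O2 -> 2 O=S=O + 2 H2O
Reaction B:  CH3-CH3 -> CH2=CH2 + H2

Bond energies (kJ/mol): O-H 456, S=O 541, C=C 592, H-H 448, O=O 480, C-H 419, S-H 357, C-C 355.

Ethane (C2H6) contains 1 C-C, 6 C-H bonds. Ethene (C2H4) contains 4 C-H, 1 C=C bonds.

Reaction A, by 1273 kJ

Reaction A:
  Bonds broken (reactants):
    O=O: 3 × 480 = 1440
    S-H: 4 × 357 = 1428
    Σ(broken) = 2868 kJ
  Bonds formed (products):
    O-H: 4 × 456 = 1824
    S=O: 4 × 541 = 2164
    Σ(formed) = 3988 kJ
  ΔH_A = 2868 − 3988 = −1120 kJ
Reaction B:
  Bonds broken (reactants):
    C-C: 1 × 355 = 355
    C-H: 6 × 419 = 2514
    Σ(broken) = 2869 kJ
  Bonds formed (products):
    C-H: 4 × 419 = 1676
    C=C: 1 × 592 = 592
    H-H: 1 × 448 = 448
    Σ(formed) = 2716 kJ
  ΔH_B = 2869 − 2716 = +153 kJ
ΔH_A − ΔH_B = −1273 kJ, so reaction A has the more negative ΔH; |ΔH_A − ΔH_B| = 1273 kJ.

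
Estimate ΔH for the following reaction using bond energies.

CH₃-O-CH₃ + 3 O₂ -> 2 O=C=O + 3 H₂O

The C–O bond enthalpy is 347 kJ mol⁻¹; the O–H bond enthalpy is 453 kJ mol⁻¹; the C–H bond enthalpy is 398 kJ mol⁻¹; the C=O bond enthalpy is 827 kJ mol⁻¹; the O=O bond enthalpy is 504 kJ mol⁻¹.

ΔH ≈ −1432 kJ

Bonds broken (reactants):
  C–H: 6 × 398 = 2388
  C–O: 2 × 347 = 694
  O=O: 3 × 504 = 1512
  Σ(broken) = 4594 kJ
Bonds formed (products):
  C=O: 4 × 827 = 3308
  O–H: 6 × 453 = 2718
  Σ(formed) = 6026 kJ
ΔH = Σ(broken) − Σ(formed) = 4594 − 6026 = −1432 kJ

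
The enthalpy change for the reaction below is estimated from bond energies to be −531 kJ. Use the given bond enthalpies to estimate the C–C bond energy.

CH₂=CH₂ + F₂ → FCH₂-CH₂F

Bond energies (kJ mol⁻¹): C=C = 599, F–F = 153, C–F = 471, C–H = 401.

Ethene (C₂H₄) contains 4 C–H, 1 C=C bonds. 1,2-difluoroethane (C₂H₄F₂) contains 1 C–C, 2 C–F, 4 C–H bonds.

Let D be the C–C bond energy.
Σ(broken) = 4×401 + 1×599 + 1×153 = 2356
Σ(formed) = 1×D + 2×471 + 4×401 = 2546 + D
ΔH = Σ(broken) − Σ(formed) = (2356) − (2546 + D) = −190 − D
Setting this equal to −531 kJ gives D = 341 kJ/mol.

D(C–C) ≈ 341 kJ/mol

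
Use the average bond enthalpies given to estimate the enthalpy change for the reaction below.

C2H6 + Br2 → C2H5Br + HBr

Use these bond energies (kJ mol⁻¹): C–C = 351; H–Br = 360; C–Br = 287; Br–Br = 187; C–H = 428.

Bonds broken (reactants):
  Br–Br: 1 × 187 = 187
  C–C: 1 × 351 = 351
  C–H: 6 × 428 = 2568
  Σ(broken) = 3106 kJ
Bonds formed (products):
  C–Br: 1 × 287 = 287
  C–C: 1 × 351 = 351
  C–H: 5 × 428 = 2140
  H–Br: 1 × 360 = 360
  Σ(formed) = 3138 kJ
ΔH = Σ(broken) − Σ(formed) = 3106 − 3138 = −32 kJ

ΔH ≈ −32 kJ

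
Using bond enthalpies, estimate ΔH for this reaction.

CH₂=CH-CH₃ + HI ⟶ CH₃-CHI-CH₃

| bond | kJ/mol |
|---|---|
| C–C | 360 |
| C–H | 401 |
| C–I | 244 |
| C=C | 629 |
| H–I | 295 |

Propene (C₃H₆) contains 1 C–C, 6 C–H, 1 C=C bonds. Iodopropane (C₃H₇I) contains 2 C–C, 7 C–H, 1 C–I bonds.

ΔH ≈ −81 kJ

Bonds broken (reactants):
  C–C: 1 × 360 = 360
  C–H: 6 × 401 = 2406
  C=C: 1 × 629 = 629
  H–I: 1 × 295 = 295
  Σ(broken) = 3690 kJ
Bonds formed (products):
  C–C: 2 × 360 = 720
  C–H: 7 × 401 = 2807
  C–I: 1 × 244 = 244
  Σ(formed) = 3771 kJ
ΔH = Σ(broken) − Σ(formed) = 3690 − 3771 = −81 kJ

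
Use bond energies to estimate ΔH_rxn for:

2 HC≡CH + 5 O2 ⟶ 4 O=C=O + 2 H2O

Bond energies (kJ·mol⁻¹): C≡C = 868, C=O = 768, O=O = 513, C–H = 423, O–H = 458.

ΔH ≈ −1983 kJ

Bonds broken (reactants):
  C≡C: 2 × 868 = 1736
  C–H: 4 × 423 = 1692
  O=O: 5 × 513 = 2565
  Σ(broken) = 5993 kJ
Bonds formed (products):
  C=O: 8 × 768 = 6144
  O–H: 4 × 458 = 1832
  Σ(formed) = 7976 kJ
ΔH = Σ(broken) − Σ(formed) = 5993 − 7976 = −1983 kJ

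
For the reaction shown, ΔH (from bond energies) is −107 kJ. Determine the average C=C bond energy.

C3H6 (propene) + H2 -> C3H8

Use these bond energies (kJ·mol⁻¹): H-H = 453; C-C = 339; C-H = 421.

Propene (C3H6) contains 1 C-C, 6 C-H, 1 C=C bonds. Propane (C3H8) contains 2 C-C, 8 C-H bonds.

D(C=C) ≈ 621 kJ/mol

Let D be the C=C bond energy.
Σ(broken) = 1×339 + 6×421 + 1×D + 1×453 = 3318 + D
Σ(formed) = 2×339 + 8×421 = 4046
ΔH = Σ(broken) − Σ(formed) = (3318 + D) − (4046) = −728 + D
Setting this equal to −107 kJ gives D = 621 kJ/mol.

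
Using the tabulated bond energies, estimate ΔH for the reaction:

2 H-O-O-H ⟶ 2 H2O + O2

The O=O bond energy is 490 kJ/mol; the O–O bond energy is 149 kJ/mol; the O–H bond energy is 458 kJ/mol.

Bonds broken (reactants):
  O–H: 4 × 458 = 1832
  O–O: 2 × 149 = 298
  Σ(broken) = 2130 kJ
Bonds formed (products):
  O–H: 4 × 458 = 1832
  O=O: 1 × 490 = 490
  Σ(formed) = 2322 kJ
ΔH = Σ(broken) − Σ(formed) = 2130 − 2322 = −192 kJ

ΔH ≈ −192 kJ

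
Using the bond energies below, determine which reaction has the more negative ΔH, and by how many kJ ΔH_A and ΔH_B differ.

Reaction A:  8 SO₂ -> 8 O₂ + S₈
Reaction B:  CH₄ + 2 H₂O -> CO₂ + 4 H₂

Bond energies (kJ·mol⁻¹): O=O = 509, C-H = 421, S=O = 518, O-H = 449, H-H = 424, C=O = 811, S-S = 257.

Reaction B, by 1998 kJ

Reaction A:
  Bonds broken (reactants):
    S=O: 16 × 518 = 8288
    Σ(broken) = 8288 kJ
  Bonds formed (products):
    O=O: 8 × 509 = 4072
    S-S: 8 × 257 = 2056
    Σ(formed) = 6128 kJ
  ΔH_A = 8288 − 6128 = +2160 kJ
Reaction B:
  Bonds broken (reactants):
    C-H: 4 × 421 = 1684
    O-H: 4 × 449 = 1796
    Σ(broken) = 3480 kJ
  Bonds formed (products):
    C=O: 2 × 811 = 1622
    H-H: 4 × 424 = 1696
    Σ(formed) = 3318 kJ
  ΔH_B = 3480 − 3318 = +162 kJ
ΔH_A − ΔH_B = +1998 kJ, so reaction B has the more negative ΔH; |ΔH_A − ΔH_B| = 1998 kJ.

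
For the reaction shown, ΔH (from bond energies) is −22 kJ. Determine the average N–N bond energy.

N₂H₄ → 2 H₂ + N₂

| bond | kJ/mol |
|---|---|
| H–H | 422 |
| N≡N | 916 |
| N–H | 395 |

D(N–N) ≈ 158 kJ/mol

Let D be the N–N bond energy.
Σ(broken) = 4×395 + 1×D = 1580 + D
Σ(formed) = 2×422 + 1×916 = 1760
ΔH = Σ(broken) − Σ(formed) = (1580 + D) − (1760) = −180 + D
Setting this equal to −22 kJ gives D = 158 kJ/mol.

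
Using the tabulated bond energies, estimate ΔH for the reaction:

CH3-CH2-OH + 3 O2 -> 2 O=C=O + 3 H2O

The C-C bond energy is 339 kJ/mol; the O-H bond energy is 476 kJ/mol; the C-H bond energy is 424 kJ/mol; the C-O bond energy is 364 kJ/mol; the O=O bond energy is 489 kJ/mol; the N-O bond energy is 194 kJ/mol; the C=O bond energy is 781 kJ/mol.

ΔH ≈ −1214 kJ

Bonds broken (reactants):
  C-C: 1 × 339 = 339
  C-H: 5 × 424 = 2120
  C-O: 1 × 364 = 364
  O-H: 1 × 476 = 476
  O=O: 3 × 489 = 1467
  Σ(broken) = 4766 kJ
Bonds formed (products):
  C=O: 4 × 781 = 3124
  O-H: 6 × 476 = 2856
  Σ(formed) = 5980 kJ
ΔH = Σ(broken) − Σ(formed) = 4766 − 5980 = −1214 kJ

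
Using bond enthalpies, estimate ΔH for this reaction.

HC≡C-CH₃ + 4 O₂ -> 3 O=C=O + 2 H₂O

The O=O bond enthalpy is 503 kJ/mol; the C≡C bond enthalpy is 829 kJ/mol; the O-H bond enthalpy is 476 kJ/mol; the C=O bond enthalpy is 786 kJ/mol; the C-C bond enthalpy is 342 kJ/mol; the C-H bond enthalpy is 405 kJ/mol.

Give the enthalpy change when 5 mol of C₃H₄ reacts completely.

Bonds broken (reactants):
  C≡C: 1 × 829 = 829
  C-C: 1 × 342 = 342
  C-H: 4 × 405 = 1620
  O=O: 4 × 503 = 2012
  Σ(broken) = 4803 kJ
Bonds formed (products):
  C=O: 6 × 786 = 4716
  O-H: 4 × 476 = 1904
  Σ(formed) = 6620 kJ
ΔH = Σ(broken) − Σ(formed) = 4803 − 6620 = −1817 kJ
For 5× the reaction as written: 5 × (−1817) = −9085 kJ

ΔH = −9085 kJ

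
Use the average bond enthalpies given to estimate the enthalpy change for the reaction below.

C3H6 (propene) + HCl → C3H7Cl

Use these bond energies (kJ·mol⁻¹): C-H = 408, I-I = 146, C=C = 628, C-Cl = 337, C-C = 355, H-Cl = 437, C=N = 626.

Bonds broken (reactants):
  C-C: 1 × 355 = 355
  C-H: 6 × 408 = 2448
  C=C: 1 × 628 = 628
  H-Cl: 1 × 437 = 437
  Σ(broken) = 3868 kJ
Bonds formed (products):
  C-C: 2 × 355 = 710
  C-Cl: 1 × 337 = 337
  C-H: 7 × 408 = 2856
  Σ(formed) = 3903 kJ
ΔH = Σ(broken) − Σ(formed) = 3868 − 3903 = −35 kJ

ΔH ≈ −35 kJ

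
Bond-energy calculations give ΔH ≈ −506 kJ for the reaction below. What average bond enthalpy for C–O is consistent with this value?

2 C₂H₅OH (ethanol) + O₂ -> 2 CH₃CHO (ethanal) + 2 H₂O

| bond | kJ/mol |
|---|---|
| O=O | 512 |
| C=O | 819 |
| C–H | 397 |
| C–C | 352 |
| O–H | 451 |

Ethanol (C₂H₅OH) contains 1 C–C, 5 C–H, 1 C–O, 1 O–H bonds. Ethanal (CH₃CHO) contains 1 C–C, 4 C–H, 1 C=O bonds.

D(C–O) ≈ 364 kJ/mol

Let D be the C–O bond energy.
Σ(broken) = 2×352 + 10×397 + 2×D + 2×451 + 1×512 = 6088 + 2D
Σ(formed) = 2×352 + 8×397 + 2×819 + 4×451 = 7322
ΔH = Σ(broken) − Σ(formed) = (6088 + 2D) − (7322) = −1234 + 2D
Setting this equal to −506 kJ gives 2D = 728, so D = 364 kJ/mol.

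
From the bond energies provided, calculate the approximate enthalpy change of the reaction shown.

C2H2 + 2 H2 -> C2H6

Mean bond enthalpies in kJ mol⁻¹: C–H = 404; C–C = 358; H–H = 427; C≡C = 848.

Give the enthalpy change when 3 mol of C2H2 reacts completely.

ΔH = −816 kJ

Bonds broken (reactants):
  C≡C: 1 × 848 = 848
  C–H: 2 × 404 = 808
  H–H: 2 × 427 = 854
  Σ(broken) = 2510 kJ
Bonds formed (products):
  C–C: 1 × 358 = 358
  C–H: 6 × 404 = 2424
  Σ(formed) = 2782 kJ
ΔH = Σ(broken) − Σ(formed) = 2510 − 2782 = −272 kJ
For 3× the reaction as written: 3 × (−272) = −816 kJ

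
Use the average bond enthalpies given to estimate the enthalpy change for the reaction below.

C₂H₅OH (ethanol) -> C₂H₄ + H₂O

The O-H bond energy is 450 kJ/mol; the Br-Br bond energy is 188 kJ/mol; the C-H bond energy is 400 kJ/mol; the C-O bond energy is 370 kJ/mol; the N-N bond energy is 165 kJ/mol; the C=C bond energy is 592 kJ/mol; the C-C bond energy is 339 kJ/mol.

ΔH ≈ +67 kJ

Bonds broken (reactants):
  C-C: 1 × 339 = 339
  C-H: 5 × 400 = 2000
  C-O: 1 × 370 = 370
  O-H: 1 × 450 = 450
  Σ(broken) = 3159 kJ
Bonds formed (products):
  C-H: 4 × 400 = 1600
  C=C: 1 × 592 = 592
  O-H: 2 × 450 = 900
  Σ(formed) = 3092 kJ
ΔH = Σ(broken) − Σ(formed) = 3159 − 3092 = +67 kJ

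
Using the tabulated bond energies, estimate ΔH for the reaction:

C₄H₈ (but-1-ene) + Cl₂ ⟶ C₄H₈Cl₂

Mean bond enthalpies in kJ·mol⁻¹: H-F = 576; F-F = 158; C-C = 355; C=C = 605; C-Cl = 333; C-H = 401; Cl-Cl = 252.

ΔH ≈ −164 kJ

Bonds broken (reactants):
  C-C: 2 × 355 = 710
  C-H: 8 × 401 = 3208
  C=C: 1 × 605 = 605
  Cl-Cl: 1 × 252 = 252
  Σ(broken) = 4775 kJ
Bonds formed (products):
  C-C: 3 × 355 = 1065
  C-Cl: 2 × 333 = 666
  C-H: 8 × 401 = 3208
  Σ(formed) = 4939 kJ
ΔH = Σ(broken) − Σ(formed) = 4775 − 4939 = −164 kJ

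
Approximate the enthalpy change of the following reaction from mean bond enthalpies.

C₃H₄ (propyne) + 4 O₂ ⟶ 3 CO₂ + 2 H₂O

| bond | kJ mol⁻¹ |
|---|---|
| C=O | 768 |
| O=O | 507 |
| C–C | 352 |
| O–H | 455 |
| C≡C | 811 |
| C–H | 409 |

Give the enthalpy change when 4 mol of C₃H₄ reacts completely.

ΔH = −6404 kJ

Bonds broken (reactants):
  C≡C: 1 × 811 = 811
  C–C: 1 × 352 = 352
  C–H: 4 × 409 = 1636
  O=O: 4 × 507 = 2028
  Σ(broken) = 4827 kJ
Bonds formed (products):
  C=O: 6 × 768 = 4608
  O–H: 4 × 455 = 1820
  Σ(formed) = 6428 kJ
ΔH = Σ(broken) − Σ(formed) = 4827 − 6428 = −1601 kJ
For 4× the reaction as written: 4 × (−1601) = −6404 kJ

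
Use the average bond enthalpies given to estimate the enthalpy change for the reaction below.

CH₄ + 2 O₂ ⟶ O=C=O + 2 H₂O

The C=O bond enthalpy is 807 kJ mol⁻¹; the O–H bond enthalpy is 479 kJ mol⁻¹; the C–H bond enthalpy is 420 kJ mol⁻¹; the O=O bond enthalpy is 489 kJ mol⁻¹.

ΔH ≈ −872 kJ

Bonds broken (reactants):
  C–H: 4 × 420 = 1680
  O=O: 2 × 489 = 978
  Σ(broken) = 2658 kJ
Bonds formed (products):
  C=O: 2 × 807 = 1614
  O–H: 4 × 479 = 1916
  Σ(formed) = 3530 kJ
ΔH = Σ(broken) − Σ(formed) = 2658 − 3530 = −872 kJ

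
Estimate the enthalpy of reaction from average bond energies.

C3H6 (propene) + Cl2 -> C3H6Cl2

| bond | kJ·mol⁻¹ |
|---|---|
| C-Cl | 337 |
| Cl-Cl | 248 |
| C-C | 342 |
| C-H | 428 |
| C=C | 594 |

ΔH ≈ −174 kJ

Bonds broken (reactants):
  C-C: 1 × 342 = 342
  C-H: 6 × 428 = 2568
  C=C: 1 × 594 = 594
  Cl-Cl: 1 × 248 = 248
  Σ(broken) = 3752 kJ
Bonds formed (products):
  C-C: 2 × 342 = 684
  C-Cl: 2 × 337 = 674
  C-H: 6 × 428 = 2568
  Σ(formed) = 3926 kJ
ΔH = Σ(broken) − Σ(formed) = 3752 − 3926 = −174 kJ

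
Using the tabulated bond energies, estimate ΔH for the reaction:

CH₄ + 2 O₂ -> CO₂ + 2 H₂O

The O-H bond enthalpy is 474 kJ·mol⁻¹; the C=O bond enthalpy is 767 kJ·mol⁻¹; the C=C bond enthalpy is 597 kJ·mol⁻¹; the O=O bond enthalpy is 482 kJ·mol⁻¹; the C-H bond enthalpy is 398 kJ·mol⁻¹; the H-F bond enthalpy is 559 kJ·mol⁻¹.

Bonds broken (reactants):
  C-H: 4 × 398 = 1592
  O=O: 2 × 482 = 964
  Σ(broken) = 2556 kJ
Bonds formed (products):
  C=O: 2 × 767 = 1534
  O-H: 4 × 474 = 1896
  Σ(formed) = 3430 kJ
ΔH = Σ(broken) − Σ(formed) = 2556 − 3430 = −874 kJ

ΔH ≈ −874 kJ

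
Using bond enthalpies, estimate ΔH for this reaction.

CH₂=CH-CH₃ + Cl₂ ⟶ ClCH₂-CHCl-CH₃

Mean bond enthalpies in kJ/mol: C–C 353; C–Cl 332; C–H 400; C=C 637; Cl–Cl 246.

ΔH ≈ −134 kJ

Bonds broken (reactants):
  C–C: 1 × 353 = 353
  C–H: 6 × 400 = 2400
  C=C: 1 × 637 = 637
  Cl–Cl: 1 × 246 = 246
  Σ(broken) = 3636 kJ
Bonds formed (products):
  C–C: 2 × 353 = 706
  C–Cl: 2 × 332 = 664
  C–H: 6 × 400 = 2400
  Σ(formed) = 3770 kJ
ΔH = Σ(broken) − Σ(formed) = 3636 − 3770 = −134 kJ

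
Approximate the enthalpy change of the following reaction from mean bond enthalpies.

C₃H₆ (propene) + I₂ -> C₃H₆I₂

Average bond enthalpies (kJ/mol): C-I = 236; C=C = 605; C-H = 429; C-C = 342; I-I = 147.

Bonds broken (reactants):
  C-C: 1 × 342 = 342
  C-H: 6 × 429 = 2574
  C=C: 1 × 605 = 605
  I-I: 1 × 147 = 147
  Σ(broken) = 3668 kJ
Bonds formed (products):
  C-C: 2 × 342 = 684
  C-H: 6 × 429 = 2574
  C-I: 2 × 236 = 472
  Σ(formed) = 3730 kJ
ΔH = Σ(broken) − Σ(formed) = 3668 − 3730 = −62 kJ

ΔH ≈ −62 kJ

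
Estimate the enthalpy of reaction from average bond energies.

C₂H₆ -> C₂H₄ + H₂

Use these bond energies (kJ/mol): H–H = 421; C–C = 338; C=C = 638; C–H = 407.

Bonds broken (reactants):
  C–C: 1 × 338 = 338
  C–H: 6 × 407 = 2442
  Σ(broken) = 2780 kJ
Bonds formed (products):
  C–H: 4 × 407 = 1628
  C=C: 1 × 638 = 638
  H–H: 1 × 421 = 421
  Σ(formed) = 2687 kJ
ΔH = Σ(broken) − Σ(formed) = 2780 − 2687 = +93 kJ

ΔH ≈ +93 kJ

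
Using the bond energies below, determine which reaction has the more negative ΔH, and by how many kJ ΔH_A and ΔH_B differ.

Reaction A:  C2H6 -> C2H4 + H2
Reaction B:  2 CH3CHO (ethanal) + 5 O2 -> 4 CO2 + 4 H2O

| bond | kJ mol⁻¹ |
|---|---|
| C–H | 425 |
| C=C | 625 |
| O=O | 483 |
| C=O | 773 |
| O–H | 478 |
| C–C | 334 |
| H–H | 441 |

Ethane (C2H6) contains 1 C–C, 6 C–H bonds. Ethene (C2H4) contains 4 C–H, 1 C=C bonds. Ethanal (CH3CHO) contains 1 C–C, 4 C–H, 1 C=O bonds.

Reaction B, by 2097 kJ

Reaction A:
  Bonds broken (reactants):
    C–C: 1 × 334 = 334
    C–H: 6 × 425 = 2550
    Σ(broken) = 2884 kJ
  Bonds formed (products):
    C–H: 4 × 425 = 1700
    C=C: 1 × 625 = 625
    H–H: 1 × 441 = 441
    Σ(formed) = 2766 kJ
  ΔH_A = 2884 − 2766 = +118 kJ
Reaction B:
  Bonds broken (reactants):
    C–C: 2 × 334 = 668
    C–H: 8 × 425 = 3400
    C=O: 2 × 773 = 1546
    O=O: 5 × 483 = 2415
    Σ(broken) = 8029 kJ
  Bonds formed (products):
    C=O: 8 × 773 = 6184
    O–H: 8 × 478 = 3824
    Σ(formed) = 10008 kJ
  ΔH_B = 8029 − 10008 = −1979 kJ
ΔH_A − ΔH_B = +2097 kJ, so reaction B has the more negative ΔH; |ΔH_A − ΔH_B| = 2097 kJ.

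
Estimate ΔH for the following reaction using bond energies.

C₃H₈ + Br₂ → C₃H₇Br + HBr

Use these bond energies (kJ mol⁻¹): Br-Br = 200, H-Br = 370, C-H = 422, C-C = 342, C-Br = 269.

Bonds broken (reactants):
  Br-Br: 1 × 200 = 200
  C-C: 2 × 342 = 684
  C-H: 8 × 422 = 3376
  Σ(broken) = 4260 kJ
Bonds formed (products):
  C-Br: 1 × 269 = 269
  C-C: 2 × 342 = 684
  C-H: 7 × 422 = 2954
  H-Br: 1 × 370 = 370
  Σ(formed) = 4277 kJ
ΔH = Σ(broken) − Σ(formed) = 4260 − 4277 = −17 kJ

ΔH ≈ −17 kJ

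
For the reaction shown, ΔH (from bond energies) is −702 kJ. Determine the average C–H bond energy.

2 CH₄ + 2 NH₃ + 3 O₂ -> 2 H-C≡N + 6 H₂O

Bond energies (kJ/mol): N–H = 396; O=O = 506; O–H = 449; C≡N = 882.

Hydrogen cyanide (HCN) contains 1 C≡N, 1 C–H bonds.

Let D be the C–H bond energy.
Σ(broken) = 8×D + 6×396 + 3×506 = 3894 + 8D
Σ(formed) = 2×882 + 2×D + 12×449 = 7152 + 2D
ΔH = Σ(broken) − Σ(formed) = (3894 + 8D) − (7152 + 2D) = −3258 + 6D
Setting this equal to −702 kJ gives 6D = 2556, so D = 426 kJ/mol.

D(C–H) ≈ 426 kJ/mol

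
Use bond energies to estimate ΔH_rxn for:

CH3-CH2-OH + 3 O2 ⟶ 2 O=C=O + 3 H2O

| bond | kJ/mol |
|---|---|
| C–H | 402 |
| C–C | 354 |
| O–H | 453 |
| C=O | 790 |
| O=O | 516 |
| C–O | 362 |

ΔH ≈ −1151 kJ

Bonds broken (reactants):
  C–C: 1 × 354 = 354
  C–H: 5 × 402 = 2010
  C–O: 1 × 362 = 362
  O–H: 1 × 453 = 453
  O=O: 3 × 516 = 1548
  Σ(broken) = 4727 kJ
Bonds formed (products):
  C=O: 4 × 790 = 3160
  O–H: 6 × 453 = 2718
  Σ(formed) = 5878 kJ
ΔH = Σ(broken) − Σ(formed) = 4727 − 5878 = −1151 kJ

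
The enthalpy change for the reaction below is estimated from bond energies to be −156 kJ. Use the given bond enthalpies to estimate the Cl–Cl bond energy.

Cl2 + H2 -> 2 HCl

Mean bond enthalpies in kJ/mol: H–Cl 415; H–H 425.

Let D be the Cl–Cl bond energy.
Σ(broken) = 1×D + 1×425 = 425 + D
Σ(formed) = 2×415 = 830
ΔH = Σ(broken) − Σ(formed) = (425 + D) − (830) = −405 + D
Setting this equal to −156 kJ gives D = 249 kJ/mol.

D(Cl–Cl) ≈ 249 kJ/mol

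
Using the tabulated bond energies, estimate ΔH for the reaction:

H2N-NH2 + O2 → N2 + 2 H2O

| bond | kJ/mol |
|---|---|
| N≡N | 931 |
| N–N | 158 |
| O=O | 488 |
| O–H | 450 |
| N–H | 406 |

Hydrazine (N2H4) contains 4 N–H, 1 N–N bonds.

Bonds broken (reactants):
  N–H: 4 × 406 = 1624
  N–N: 1 × 158 = 158
  O=O: 1 × 488 = 488
  Σ(broken) = 2270 kJ
Bonds formed (products):
  N≡N: 1 × 931 = 931
  O–H: 4 × 450 = 1800
  Σ(formed) = 2731 kJ
ΔH = Σ(broken) − Σ(formed) = 2270 − 2731 = −461 kJ

ΔH ≈ −461 kJ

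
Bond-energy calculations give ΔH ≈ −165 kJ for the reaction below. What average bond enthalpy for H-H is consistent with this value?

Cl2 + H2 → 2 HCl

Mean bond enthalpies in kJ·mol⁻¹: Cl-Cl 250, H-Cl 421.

Let D be the H-H bond energy.
Σ(broken) = 1×250 + 1×D = 250 + D
Σ(formed) = 2×421 = 842
ΔH = Σ(broken) − Σ(formed) = (250 + D) − (842) = −592 + D
Setting this equal to −165 kJ gives D = 427 kJ/mol.

D(H-H) ≈ 427 kJ/mol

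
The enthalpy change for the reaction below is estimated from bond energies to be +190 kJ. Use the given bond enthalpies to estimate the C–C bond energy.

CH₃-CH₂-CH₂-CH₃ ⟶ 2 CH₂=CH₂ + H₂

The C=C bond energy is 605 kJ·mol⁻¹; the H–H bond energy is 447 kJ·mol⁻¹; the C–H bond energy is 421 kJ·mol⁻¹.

D(C–C) ≈ 335 kJ/mol

Let D be the C–C bond energy.
Σ(broken) = 3×D + 10×421 = 4210 + 3D
Σ(formed) = 8×421 + 2×605 + 1×447 = 5025
ΔH = Σ(broken) − Σ(formed) = (4210 + 3D) − (5025) = −815 + 3D
Setting this equal to +190 kJ gives 3D = 1005, so D = 335 kJ/mol.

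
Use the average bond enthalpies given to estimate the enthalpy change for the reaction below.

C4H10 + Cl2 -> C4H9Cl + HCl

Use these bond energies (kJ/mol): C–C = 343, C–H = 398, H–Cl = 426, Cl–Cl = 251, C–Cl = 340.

Bonds broken (reactants):
  C–C: 3 × 343 = 1029
  C–H: 10 × 398 = 3980
  Cl–Cl: 1 × 251 = 251
  Σ(broken) = 5260 kJ
Bonds formed (products):
  C–C: 3 × 343 = 1029
  C–Cl: 1 × 340 = 340
  C–H: 9 × 398 = 3582
  H–Cl: 1 × 426 = 426
  Σ(formed) = 5377 kJ
ΔH = Σ(broken) − Σ(formed) = 5260 − 5377 = −117 kJ

ΔH ≈ −117 kJ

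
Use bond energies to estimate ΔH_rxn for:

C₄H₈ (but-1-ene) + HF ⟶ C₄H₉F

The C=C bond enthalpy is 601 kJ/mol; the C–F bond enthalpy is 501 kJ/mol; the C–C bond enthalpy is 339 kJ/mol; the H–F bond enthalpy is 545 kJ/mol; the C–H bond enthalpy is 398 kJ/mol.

Bonds broken (reactants):
  C–C: 2 × 339 = 678
  C–H: 8 × 398 = 3184
  C=C: 1 × 601 = 601
  H–F: 1 × 545 = 545
  Σ(broken) = 5008 kJ
Bonds formed (products):
  C–C: 3 × 339 = 1017
  C–F: 1 × 501 = 501
  C–H: 9 × 398 = 3582
  Σ(formed) = 5100 kJ
ΔH = Σ(broken) − Σ(formed) = 5008 − 5100 = −92 kJ

ΔH ≈ −92 kJ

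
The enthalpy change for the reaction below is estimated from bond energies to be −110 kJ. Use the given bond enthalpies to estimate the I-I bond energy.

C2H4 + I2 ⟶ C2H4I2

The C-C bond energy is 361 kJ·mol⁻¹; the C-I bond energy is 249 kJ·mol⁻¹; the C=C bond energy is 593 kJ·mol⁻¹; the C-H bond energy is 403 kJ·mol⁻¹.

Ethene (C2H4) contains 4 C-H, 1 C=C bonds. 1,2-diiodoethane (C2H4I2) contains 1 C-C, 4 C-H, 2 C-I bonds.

Let D be the I-I bond energy.
Σ(broken) = 4×403 + 1×593 + 1×D = 2205 + D
Σ(formed) = 1×361 + 4×403 + 2×249 = 2471
ΔH = Σ(broken) − Σ(formed) = (2205 + D) − (2471) = −266 + D
Setting this equal to −110 kJ gives D = 156 kJ/mol.

D(I-I) ≈ 156 kJ/mol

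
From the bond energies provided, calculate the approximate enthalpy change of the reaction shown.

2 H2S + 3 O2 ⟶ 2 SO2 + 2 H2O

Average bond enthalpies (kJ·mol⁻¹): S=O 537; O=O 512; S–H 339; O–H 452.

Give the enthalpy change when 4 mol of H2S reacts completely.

ΔH = −2128 kJ

Bonds broken (reactants):
  O=O: 3 × 512 = 1536
  S–H: 4 × 339 = 1356
  Σ(broken) = 2892 kJ
Bonds formed (products):
  O–H: 4 × 452 = 1808
  S=O: 4 × 537 = 2148
  Σ(formed) = 3956 kJ
ΔH = Σ(broken) − Σ(formed) = 2892 − 3956 = −1064 kJ
For 2× the reaction as written: 2 × (−1064) = −2128 kJ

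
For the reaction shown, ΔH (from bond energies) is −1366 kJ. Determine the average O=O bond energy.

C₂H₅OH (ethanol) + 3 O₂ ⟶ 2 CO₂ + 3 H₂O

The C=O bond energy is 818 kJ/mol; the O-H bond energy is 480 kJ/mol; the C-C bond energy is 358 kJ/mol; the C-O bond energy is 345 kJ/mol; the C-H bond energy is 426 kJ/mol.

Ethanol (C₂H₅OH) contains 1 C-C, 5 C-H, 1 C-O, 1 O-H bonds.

Let D be the O=O bond energy.
Σ(broken) = 1×358 + 5×426 + 1×345 + 1×480 + 3×D = 3313 + 3D
Σ(formed) = 4×818 + 6×480 = 6152
ΔH = Σ(broken) − Σ(formed) = (3313 + 3D) − (6152) = −2839 + 3D
Setting this equal to −1366 kJ gives 3D = 1473, so D = 491 kJ/mol.

D(O=O) ≈ 491 kJ/mol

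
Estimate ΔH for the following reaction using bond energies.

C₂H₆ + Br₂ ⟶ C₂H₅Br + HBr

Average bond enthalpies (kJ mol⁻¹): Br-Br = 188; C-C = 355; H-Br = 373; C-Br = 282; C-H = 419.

Bonds broken (reactants):
  Br-Br: 1 × 188 = 188
  C-C: 1 × 355 = 355
  C-H: 6 × 419 = 2514
  Σ(broken) = 3057 kJ
Bonds formed (products):
  C-Br: 1 × 282 = 282
  C-C: 1 × 355 = 355
  C-H: 5 × 419 = 2095
  H-Br: 1 × 373 = 373
  Σ(formed) = 3105 kJ
ΔH = Σ(broken) − Σ(formed) = 3057 − 3105 = −48 kJ

ΔH ≈ −48 kJ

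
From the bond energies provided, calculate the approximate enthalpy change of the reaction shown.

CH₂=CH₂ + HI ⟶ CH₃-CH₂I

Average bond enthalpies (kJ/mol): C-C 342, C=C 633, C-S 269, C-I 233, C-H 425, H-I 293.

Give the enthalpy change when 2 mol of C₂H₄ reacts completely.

ΔH = −148 kJ

Bonds broken (reactants):
  C-H: 4 × 425 = 1700
  C=C: 1 × 633 = 633
  H-I: 1 × 293 = 293
  Σ(broken) = 2626 kJ
Bonds formed (products):
  C-C: 1 × 342 = 342
  C-H: 5 × 425 = 2125
  C-I: 1 × 233 = 233
  Σ(formed) = 2700 kJ
ΔH = Σ(broken) − Σ(formed) = 2626 − 2700 = −74 kJ
For 2× the reaction as written: 2 × (−74) = −148 kJ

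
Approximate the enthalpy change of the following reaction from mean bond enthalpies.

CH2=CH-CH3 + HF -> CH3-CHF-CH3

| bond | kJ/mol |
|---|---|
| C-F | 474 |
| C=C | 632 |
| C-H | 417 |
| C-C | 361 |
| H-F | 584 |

ΔH ≈ −36 kJ

Bonds broken (reactants):
  C-C: 1 × 361 = 361
  C-H: 6 × 417 = 2502
  C=C: 1 × 632 = 632
  H-F: 1 × 584 = 584
  Σ(broken) = 4079 kJ
Bonds formed (products):
  C-C: 2 × 361 = 722
  C-F: 1 × 474 = 474
  C-H: 7 × 417 = 2919
  Σ(formed) = 4115 kJ
ΔH = Σ(broken) − Σ(formed) = 4079 − 4115 = −36 kJ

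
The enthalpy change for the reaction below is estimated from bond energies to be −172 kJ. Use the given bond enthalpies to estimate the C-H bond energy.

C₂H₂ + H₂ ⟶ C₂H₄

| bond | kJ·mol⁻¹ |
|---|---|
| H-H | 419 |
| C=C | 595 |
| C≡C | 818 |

Let D be the C-H bond energy.
Σ(broken) = 1×818 + 2×D + 1×419 = 1237 + 2D
Σ(formed) = 4×D + 1×595 = 595 + 4D
ΔH = Σ(broken) − Σ(formed) = (1237 + 2D) − (595 + 4D) = +642 − 2D
Setting this equal to −172 kJ gives 2D = 814, so D = 407 kJ/mol.

D(C-H) ≈ 407 kJ/mol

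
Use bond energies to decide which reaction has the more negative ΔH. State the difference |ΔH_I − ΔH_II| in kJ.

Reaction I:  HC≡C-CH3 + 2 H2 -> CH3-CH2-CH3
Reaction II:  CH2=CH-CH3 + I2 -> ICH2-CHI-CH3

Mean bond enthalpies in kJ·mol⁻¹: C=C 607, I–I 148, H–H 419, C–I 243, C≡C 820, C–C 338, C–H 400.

Reaction I:
  Bonds broken (reactants):
    C≡C: 1 × 820 = 820
    C–C: 1 × 338 = 338
    C–H: 4 × 400 = 1600
    H–H: 2 × 419 = 838
    Σ(broken) = 3596 kJ
  Bonds formed (products):
    C–C: 2 × 338 = 676
    C–H: 8 × 400 = 3200
    Σ(formed) = 3876 kJ
  ΔH_I = 3596 − 3876 = −280 kJ
Reaction II:
  Bonds broken (reactants):
    C–C: 1 × 338 = 338
    C–H: 6 × 400 = 2400
    C=C: 1 × 607 = 607
    I–I: 1 × 148 = 148
    Σ(broken) = 3493 kJ
  Bonds formed (products):
    C–C: 2 × 338 = 676
    C–H: 6 × 400 = 2400
    C–I: 2 × 243 = 486
    Σ(formed) = 3562 kJ
  ΔH_II = 3493 − 3562 = −69 kJ
ΔH_I − ΔH_II = −211 kJ, so reaction I has the more negative ΔH; |ΔH_I − ΔH_II| = 211 kJ.

Reaction I, by 211 kJ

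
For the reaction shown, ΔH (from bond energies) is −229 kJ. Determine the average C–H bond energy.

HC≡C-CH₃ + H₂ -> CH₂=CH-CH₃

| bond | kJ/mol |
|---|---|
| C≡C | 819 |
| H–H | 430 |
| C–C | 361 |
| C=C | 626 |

Let D be the C–H bond energy.
Σ(broken) = 1×819 + 1×361 + 4×D + 1×430 = 1610 + 4D
Σ(formed) = 1×361 + 6×D + 1×626 = 987 + 6D
ΔH = Σ(broken) − Σ(formed) = (1610 + 4D) − (987 + 6D) = +623 − 2D
Setting this equal to −229 kJ gives 2D = 852, so D = 426 kJ/mol.

D(C–H) ≈ 426 kJ/mol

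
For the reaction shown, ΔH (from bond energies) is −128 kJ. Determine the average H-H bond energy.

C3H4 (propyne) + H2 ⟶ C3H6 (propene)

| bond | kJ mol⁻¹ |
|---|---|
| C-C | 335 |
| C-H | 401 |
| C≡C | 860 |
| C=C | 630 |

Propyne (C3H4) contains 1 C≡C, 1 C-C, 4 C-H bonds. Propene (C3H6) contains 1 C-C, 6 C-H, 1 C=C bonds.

Let D be the H-H bond energy.
Σ(broken) = 1×860 + 1×335 + 4×401 + 1×D = 2799 + D
Σ(formed) = 1×335 + 6×401 + 1×630 = 3371
ΔH = Σ(broken) − Σ(formed) = (2799 + D) − (3371) = −572 + D
Setting this equal to −128 kJ gives D = 444 kJ/mol.

D(H-H) ≈ 444 kJ/mol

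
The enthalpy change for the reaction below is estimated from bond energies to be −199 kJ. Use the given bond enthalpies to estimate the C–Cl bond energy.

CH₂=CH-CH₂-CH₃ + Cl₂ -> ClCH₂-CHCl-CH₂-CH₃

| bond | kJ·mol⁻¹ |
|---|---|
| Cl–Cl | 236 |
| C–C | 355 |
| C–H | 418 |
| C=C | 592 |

Let D be the C–Cl bond energy.
Σ(broken) = 2×355 + 8×418 + 1×592 + 1×236 = 4882
Σ(formed) = 3×355 + 2×D + 8×418 = 4409 + 2D
ΔH = Σ(broken) − Σ(formed) = (4882) − (4409 + 2D) = +473 − 2D
Setting this equal to −199 kJ gives 2D = 672, so D = 336 kJ/mol.

D(C–Cl) ≈ 336 kJ/mol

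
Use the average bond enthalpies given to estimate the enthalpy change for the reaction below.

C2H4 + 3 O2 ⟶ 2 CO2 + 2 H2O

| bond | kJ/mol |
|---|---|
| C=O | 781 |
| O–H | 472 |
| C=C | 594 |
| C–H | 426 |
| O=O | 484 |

ΔH ≈ −1262 kJ

Bonds broken (reactants):
  C–H: 4 × 426 = 1704
  C=C: 1 × 594 = 594
  O=O: 3 × 484 = 1452
  Σ(broken) = 3750 kJ
Bonds formed (products):
  C=O: 4 × 781 = 3124
  O–H: 4 × 472 = 1888
  Σ(formed) = 5012 kJ
ΔH = Σ(broken) − Σ(formed) = 3750 − 5012 = −1262 kJ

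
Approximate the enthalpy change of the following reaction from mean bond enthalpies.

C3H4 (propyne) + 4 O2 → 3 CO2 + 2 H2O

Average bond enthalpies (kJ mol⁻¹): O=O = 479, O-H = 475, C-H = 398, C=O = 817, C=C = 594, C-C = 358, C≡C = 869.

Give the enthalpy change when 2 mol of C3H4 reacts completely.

Bonds broken (reactants):
  C≡C: 1 × 869 = 869
  C-C: 1 × 358 = 358
  C-H: 4 × 398 = 1592
  O=O: 4 × 479 = 1916
  Σ(broken) = 4735 kJ
Bonds formed (products):
  C=O: 6 × 817 = 4902
  O-H: 4 × 475 = 1900
  Σ(formed) = 6802 kJ
ΔH = Σ(broken) − Σ(formed) = 4735 − 6802 = −2067 kJ
For 2× the reaction as written: 2 × (−2067) = −4134 kJ

ΔH = −4134 kJ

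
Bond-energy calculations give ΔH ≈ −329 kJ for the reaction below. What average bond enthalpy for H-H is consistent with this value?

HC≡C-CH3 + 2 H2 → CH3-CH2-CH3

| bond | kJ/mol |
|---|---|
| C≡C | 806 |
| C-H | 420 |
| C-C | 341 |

D(H-H) ≈ 443 kJ/mol

Let D be the H-H bond energy.
Σ(broken) = 1×806 + 1×341 + 4×420 + 2×D = 2827 + 2D
Σ(formed) = 2×341 + 8×420 = 4042
ΔH = Σ(broken) − Σ(formed) = (2827 + 2D) − (4042) = −1215 + 2D
Setting this equal to −329 kJ gives 2D = 886, so D = 443 kJ/mol.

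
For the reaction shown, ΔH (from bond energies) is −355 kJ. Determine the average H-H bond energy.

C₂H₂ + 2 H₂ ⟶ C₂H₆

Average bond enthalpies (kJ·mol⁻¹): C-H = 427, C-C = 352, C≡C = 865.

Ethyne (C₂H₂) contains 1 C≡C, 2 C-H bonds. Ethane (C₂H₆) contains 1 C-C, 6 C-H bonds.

Let D be the H-H bond energy.
Σ(broken) = 1×865 + 2×427 + 2×D = 1719 + 2D
Σ(formed) = 1×352 + 6×427 = 2914
ΔH = Σ(broken) − Σ(formed) = (1719 + 2D) − (2914) = −1195 + 2D
Setting this equal to −355 kJ gives 2D = 840, so D = 420 kJ/mol.

D(H-H) ≈ 420 kJ/mol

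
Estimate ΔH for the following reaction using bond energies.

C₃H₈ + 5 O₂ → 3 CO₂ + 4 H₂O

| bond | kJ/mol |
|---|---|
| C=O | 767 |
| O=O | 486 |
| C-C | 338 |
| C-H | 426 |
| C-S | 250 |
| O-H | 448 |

ΔH ≈ −1672 kJ

Bonds broken (reactants):
  C-C: 2 × 338 = 676
  C-H: 8 × 426 = 3408
  O=O: 5 × 486 = 2430
  Σ(broken) = 6514 kJ
Bonds formed (products):
  C=O: 6 × 767 = 4602
  O-H: 8 × 448 = 3584
  Σ(formed) = 8186 kJ
ΔH = Σ(broken) − Σ(formed) = 6514 − 8186 = −1672 kJ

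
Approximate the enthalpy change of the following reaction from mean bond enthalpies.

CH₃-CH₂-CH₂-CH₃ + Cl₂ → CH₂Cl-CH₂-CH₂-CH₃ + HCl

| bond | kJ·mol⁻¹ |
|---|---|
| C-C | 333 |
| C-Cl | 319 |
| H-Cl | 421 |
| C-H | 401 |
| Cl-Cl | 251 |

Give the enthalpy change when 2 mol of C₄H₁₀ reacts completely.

Bonds broken (reactants):
  C-C: 3 × 333 = 999
  C-H: 10 × 401 = 4010
  Cl-Cl: 1 × 251 = 251
  Σ(broken) = 5260 kJ
Bonds formed (products):
  C-C: 3 × 333 = 999
  C-Cl: 1 × 319 = 319
  C-H: 9 × 401 = 3609
  H-Cl: 1 × 421 = 421
  Σ(formed) = 5348 kJ
ΔH = Σ(broken) − Σ(formed) = 5260 − 5348 = −88 kJ
For 2× the reaction as written: 2 × (−88) = −176 kJ

ΔH = −176 kJ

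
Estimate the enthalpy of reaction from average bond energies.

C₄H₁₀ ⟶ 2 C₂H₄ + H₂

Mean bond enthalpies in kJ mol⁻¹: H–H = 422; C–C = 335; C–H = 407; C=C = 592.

Bonds broken (reactants):
  C–C: 3 × 335 = 1005
  C–H: 10 × 407 = 4070
  Σ(broken) = 5075 kJ
Bonds formed (products):
  C–H: 8 × 407 = 3256
  C=C: 2 × 592 = 1184
  H–H: 1 × 422 = 422
  Σ(formed) = 4862 kJ
ΔH = Σ(broken) − Σ(formed) = 5075 − 4862 = +213 kJ

ΔH ≈ +213 kJ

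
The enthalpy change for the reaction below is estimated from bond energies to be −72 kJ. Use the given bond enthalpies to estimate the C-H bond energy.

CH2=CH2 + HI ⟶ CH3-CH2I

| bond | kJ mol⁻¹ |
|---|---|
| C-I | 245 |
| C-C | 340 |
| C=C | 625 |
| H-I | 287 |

Let D be the C-H bond energy.
Σ(broken) = 4×D + 1×625 + 1×287 = 912 + 4D
Σ(formed) = 1×340 + 5×D + 1×245 = 585 + 5D
ΔH = Σ(broken) − Σ(formed) = (912 + 4D) − (585 + 5D) = +327 − D
Setting this equal to −72 kJ gives D = 399 kJ/mol.

D(C-H) ≈ 399 kJ/mol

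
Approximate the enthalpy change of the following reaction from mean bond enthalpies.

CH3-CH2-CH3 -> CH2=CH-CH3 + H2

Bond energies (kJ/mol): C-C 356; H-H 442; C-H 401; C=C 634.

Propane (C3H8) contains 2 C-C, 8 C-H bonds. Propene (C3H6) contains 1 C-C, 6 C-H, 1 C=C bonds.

ΔH ≈ +82 kJ

Bonds broken (reactants):
  C-C: 2 × 356 = 712
  C-H: 8 × 401 = 3208
  Σ(broken) = 3920 kJ
Bonds formed (products):
  C-C: 1 × 356 = 356
  C-H: 6 × 401 = 2406
  C=C: 1 × 634 = 634
  H-H: 1 × 442 = 442
  Σ(formed) = 3838 kJ
ΔH = Σ(broken) − Σ(formed) = 3920 − 3838 = +82 kJ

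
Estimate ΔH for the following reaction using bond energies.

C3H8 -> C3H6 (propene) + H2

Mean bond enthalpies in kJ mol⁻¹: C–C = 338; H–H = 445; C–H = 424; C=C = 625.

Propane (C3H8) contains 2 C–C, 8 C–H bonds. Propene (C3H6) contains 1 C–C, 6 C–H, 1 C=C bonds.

ΔH ≈ +116 kJ

Bonds broken (reactants):
  C–C: 2 × 338 = 676
  C–H: 8 × 424 = 3392
  Σ(broken) = 4068 kJ
Bonds formed (products):
  C–C: 1 × 338 = 338
  C–H: 6 × 424 = 2544
  C=C: 1 × 625 = 625
  H–H: 1 × 445 = 445
  Σ(formed) = 3952 kJ
ΔH = Σ(broken) − Σ(formed) = 4068 − 3952 = +116 kJ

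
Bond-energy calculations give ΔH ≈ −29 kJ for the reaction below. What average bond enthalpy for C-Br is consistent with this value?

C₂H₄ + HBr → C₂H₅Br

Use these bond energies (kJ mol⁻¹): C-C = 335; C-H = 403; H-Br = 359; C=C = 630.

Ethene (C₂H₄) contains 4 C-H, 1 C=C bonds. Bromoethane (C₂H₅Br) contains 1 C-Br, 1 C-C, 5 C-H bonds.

D(C-Br) ≈ 280 kJ/mol

Let D be the C-Br bond energy.
Σ(broken) = 4×403 + 1×630 + 1×359 = 2601
Σ(formed) = 1×D + 1×335 + 5×403 = 2350 + D
ΔH = Σ(broken) − Σ(formed) = (2601) − (2350 + D) = +251 − D
Setting this equal to −29 kJ gives D = 280 kJ/mol.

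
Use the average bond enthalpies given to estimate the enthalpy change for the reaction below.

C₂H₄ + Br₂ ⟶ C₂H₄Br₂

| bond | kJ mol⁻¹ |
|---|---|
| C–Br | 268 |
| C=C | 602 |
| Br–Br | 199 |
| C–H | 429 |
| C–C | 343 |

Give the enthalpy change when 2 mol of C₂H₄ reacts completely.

ΔH = −156 kJ

Bonds broken (reactants):
  Br–Br: 1 × 199 = 199
  C–H: 4 × 429 = 1716
  C=C: 1 × 602 = 602
  Σ(broken) = 2517 kJ
Bonds formed (products):
  C–Br: 2 × 268 = 536
  C–C: 1 × 343 = 343
  C–H: 4 × 429 = 1716
  Σ(formed) = 2595 kJ
ΔH = Σ(broken) − Σ(formed) = 2517 − 2595 = −78 kJ
For 2× the reaction as written: 2 × (−78) = −156 kJ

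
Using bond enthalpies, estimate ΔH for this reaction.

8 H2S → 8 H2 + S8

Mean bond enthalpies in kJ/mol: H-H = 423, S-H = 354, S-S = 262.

ΔH ≈ +184 kJ

Bonds broken (reactants):
  S-H: 16 × 354 = 5664
  Σ(broken) = 5664 kJ
Bonds formed (products):
  H-H: 8 × 423 = 3384
  S-S: 8 × 262 = 2096
  Σ(formed) = 5480 kJ
ΔH = Σ(broken) − Σ(formed) = 5664 − 5480 = +184 kJ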